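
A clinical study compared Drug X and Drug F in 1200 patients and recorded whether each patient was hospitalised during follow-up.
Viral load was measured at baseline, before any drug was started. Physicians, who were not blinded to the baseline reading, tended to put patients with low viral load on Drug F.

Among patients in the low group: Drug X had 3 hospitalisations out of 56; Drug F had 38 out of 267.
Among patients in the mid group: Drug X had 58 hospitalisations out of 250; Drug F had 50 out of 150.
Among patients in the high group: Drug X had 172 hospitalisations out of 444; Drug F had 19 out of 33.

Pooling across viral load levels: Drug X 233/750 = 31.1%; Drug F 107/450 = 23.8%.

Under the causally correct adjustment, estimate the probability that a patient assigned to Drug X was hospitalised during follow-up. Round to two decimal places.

Drug X is lower inside every viral load stratum but Drug F is lower in aggregate. Whether to stratify depends on how viral load relates to the drug.
Viral load satisfies the back-door criterion: it is not a descendant of the drug, and it blocks the spurious path from drug to outcome. Adjusting for it (i.e., using the within-viral load rates) gives the causal effect.
Standardising Drug X to the population viral load mix: 0.269·3/56 + 0.333·58/250 + 0.398·172/444 = 0.246.

0.25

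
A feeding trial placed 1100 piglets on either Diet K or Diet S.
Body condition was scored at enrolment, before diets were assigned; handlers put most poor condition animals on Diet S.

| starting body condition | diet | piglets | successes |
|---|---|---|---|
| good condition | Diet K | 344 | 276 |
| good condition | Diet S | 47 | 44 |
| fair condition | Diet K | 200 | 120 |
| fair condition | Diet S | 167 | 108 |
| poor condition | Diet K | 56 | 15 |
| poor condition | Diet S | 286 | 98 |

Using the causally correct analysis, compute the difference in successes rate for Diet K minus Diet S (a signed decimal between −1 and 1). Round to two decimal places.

-0.09

The starting body condition-specific comparison favours Diet S throughout, but the pooled figures favour Diet K. The question is whether to condition on starting body condition.
The imbalance in starting body condition arose from how piglets were allocated, not from anything the diet did; and starting body condition independently affects the outcome. The pooled gap is confounded — condition on starting body condition.
Adjusting over the population distribution of starting body condition: 0.355·(0.802−0.936) + 0.334·(0.600−0.647) + 0.311·(0.268−0.343) = -0.086.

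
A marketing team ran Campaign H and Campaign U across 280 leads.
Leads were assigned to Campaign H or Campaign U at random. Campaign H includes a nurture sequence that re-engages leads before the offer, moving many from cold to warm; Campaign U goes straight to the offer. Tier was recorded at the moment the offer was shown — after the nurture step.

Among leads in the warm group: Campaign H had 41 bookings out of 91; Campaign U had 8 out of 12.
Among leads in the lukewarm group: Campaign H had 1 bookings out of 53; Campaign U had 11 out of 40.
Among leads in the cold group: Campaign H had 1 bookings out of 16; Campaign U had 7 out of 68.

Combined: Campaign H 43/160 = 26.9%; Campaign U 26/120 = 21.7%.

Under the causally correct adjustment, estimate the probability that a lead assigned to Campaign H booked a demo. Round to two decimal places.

Because the campaign influences engagement tier, engagement tier is a post-treatment mediator, not a confounder. Stratifying on it would bias the estimate; the causal effect is the crude pooled difference.
So P(outcome | do(Campaign H)) is just the pooled rate for Campaign H: 43/160 = 0.269.

0.27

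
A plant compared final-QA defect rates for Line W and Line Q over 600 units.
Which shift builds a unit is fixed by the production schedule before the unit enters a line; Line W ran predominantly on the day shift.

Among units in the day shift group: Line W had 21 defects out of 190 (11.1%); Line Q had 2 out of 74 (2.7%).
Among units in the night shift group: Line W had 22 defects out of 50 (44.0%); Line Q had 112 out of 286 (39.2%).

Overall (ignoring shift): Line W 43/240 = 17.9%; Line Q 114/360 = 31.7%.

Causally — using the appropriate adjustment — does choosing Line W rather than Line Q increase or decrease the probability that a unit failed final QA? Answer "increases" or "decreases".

increases

The shift-specific comparison favours Line Q throughout, but the pooled figures favour Line W. The question is whether to condition on shift.
Shift differs across lines for reasons unrelated to any effect of the line itself, and it separately predicts the outcome — a classic confounder. We must compare within shift levels.
Within each level — day shift: 11.1% vs 2.7%; night shift: 44.0% vs 39.2% — Line Q is lower every time.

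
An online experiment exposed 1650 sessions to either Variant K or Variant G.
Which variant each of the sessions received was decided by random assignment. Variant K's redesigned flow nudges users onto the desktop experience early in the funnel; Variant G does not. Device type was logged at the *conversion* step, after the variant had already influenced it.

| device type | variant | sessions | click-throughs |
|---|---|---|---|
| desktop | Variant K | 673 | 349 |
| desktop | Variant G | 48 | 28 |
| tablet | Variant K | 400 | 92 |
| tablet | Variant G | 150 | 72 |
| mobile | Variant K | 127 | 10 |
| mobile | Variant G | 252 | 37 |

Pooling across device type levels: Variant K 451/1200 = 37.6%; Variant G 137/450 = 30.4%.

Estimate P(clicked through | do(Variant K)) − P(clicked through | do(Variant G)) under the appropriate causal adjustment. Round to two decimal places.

Device type lies on the pathway variant → device type → outcome, so adjusting for it blocks the indirect effect. For the total causal effect of variant, use the unadjusted pooled rates.
The causal difference is the pooled difference: 0.376 − 0.304 = +0.071.

+0.07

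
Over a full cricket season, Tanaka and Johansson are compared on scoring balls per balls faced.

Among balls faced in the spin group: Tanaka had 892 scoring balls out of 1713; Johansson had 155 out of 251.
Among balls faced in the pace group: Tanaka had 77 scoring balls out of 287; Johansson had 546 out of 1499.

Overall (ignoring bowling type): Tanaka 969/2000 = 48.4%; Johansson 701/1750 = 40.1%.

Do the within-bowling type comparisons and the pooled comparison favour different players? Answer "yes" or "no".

yes

Within each bowling type level (spin 52.1% vs 61.8%; pace 26.8% vs 36.4%), Johansson has the higher rate every time. Pooled: 48.4% vs 40.1% — Tanaka has the higher rate overall. The two comparisons disagree.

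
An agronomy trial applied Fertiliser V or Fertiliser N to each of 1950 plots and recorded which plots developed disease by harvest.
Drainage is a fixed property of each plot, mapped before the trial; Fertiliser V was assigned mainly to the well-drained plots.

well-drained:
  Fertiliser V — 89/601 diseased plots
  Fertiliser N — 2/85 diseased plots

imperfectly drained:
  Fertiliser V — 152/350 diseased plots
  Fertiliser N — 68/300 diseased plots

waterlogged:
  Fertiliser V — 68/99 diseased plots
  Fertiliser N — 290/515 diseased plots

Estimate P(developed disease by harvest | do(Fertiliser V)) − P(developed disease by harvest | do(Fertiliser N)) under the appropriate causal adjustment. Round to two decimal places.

+0.15

Nothing the fertiliser does changes field drainage; the imbalance is an allocation artefact. With field drainage also predicting the outcome, the pooled figure is confounded, and the within-stratum comparison is the causal one.
Adjusting over the population distribution of field drainage: 0.352·(0.148−0.024) + 0.333·(0.434−0.227) + 0.315·(0.687−0.563) = +0.152.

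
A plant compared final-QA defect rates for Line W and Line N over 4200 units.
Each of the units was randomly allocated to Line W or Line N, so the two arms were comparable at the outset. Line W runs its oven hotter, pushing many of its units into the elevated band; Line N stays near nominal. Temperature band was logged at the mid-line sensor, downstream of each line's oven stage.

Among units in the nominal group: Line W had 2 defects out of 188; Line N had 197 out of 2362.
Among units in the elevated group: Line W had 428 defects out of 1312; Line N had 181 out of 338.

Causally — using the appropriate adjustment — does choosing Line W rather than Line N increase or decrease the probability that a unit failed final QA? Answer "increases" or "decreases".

increases

Because the line influences in-process temperature band, in-process temperature band is a post-treatment mediator, not a confounder. Stratifying on it would bias the estimate; the causal effect is the crude pooled difference.
Pooled: Line W 28.7% vs Line N 14.0%; Line N is lower overall.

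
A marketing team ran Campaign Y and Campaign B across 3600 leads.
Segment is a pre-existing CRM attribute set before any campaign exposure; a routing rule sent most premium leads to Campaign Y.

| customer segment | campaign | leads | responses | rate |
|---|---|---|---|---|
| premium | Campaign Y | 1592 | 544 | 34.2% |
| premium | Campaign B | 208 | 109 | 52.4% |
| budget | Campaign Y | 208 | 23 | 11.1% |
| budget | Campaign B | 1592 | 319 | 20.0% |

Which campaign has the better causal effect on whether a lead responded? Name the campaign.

The stratified and pooled comparisons disagree (Campaign B wins within each customer segment; Campaign Y wins overall), so the answer turns on the causal role of customer segment.
Nothing the campaign does changes customer segment; the imbalance is an allocation artefact. With customer segment also predicting the outcome, the pooled figure is confounded, and the within-stratum comparison is the causal one.
Within each level — premium: 34.2% vs 52.4%; budget: 11.1% vs 20.0% — Campaign B is higher every time.

Campaign B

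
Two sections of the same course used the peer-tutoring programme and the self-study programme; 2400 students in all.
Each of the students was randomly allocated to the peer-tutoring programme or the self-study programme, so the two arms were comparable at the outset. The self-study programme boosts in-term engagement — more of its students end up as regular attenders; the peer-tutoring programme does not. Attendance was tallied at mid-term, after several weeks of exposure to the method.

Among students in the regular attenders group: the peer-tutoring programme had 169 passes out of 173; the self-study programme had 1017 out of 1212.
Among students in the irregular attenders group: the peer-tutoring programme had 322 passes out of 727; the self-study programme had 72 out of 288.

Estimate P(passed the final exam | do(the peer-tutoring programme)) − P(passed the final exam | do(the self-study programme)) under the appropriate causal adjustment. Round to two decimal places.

the peer-tutoring programme is higher inside every mid-term attendance stratum but the self-study programme is higher in aggregate. Whether to stratify depends on how mid-term attendance relates to the teaching method.
Because the teaching method influences mid-term attendance, mid-term attendance is a post-treatment mediator, not a confounder. Stratifying on it would bias the estimate; the causal effect is the crude pooled difference.
The causal difference is the pooled difference: 0.546 − 0.726 = -0.180.

-0.18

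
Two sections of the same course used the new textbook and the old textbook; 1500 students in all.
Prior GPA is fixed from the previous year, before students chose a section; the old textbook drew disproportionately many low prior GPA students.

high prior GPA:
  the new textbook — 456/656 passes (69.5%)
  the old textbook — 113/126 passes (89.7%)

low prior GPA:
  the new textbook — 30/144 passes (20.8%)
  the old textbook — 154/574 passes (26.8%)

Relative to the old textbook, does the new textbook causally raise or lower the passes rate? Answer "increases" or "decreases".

decreases

The stratified and pooled comparisons disagree (the old textbook wins within each prior GPA band; the new textbook wins overall), so the answer turns on the causal role of prior GPA band.
Prior GPA band differs across teaching methods for reasons unrelated to any effect of the teaching method itself, and it separately predicts the outcome — a classic confounder. We must compare within prior GPA band levels.
Within each level — high prior GPA: 69.5% vs 89.7%; low prior GPA: 20.8% vs 26.8% — the old textbook is higher every time.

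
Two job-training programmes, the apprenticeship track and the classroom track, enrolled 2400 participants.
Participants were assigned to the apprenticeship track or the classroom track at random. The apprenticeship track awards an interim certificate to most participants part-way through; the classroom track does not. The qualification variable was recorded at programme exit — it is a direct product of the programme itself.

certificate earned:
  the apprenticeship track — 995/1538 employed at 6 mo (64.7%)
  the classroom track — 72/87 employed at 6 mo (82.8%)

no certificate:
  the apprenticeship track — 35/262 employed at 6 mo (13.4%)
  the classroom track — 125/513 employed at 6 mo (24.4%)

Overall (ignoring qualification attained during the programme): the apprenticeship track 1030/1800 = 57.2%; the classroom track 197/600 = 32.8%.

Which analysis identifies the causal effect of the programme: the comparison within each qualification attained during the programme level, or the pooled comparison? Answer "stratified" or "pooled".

pooled

the classroom track is higher inside every qualification attained during the programme stratum but the apprenticeship track is higher in aggregate. Whether to stratify depends on how qualification attained during the programme relates to the programme.
Qualification attained during the programme is recorded after the programme and is itself shifted by it — it sits on the causal path from programme to outcome. Conditioning on a mediator would strip out part of the effect we want; the pooled comparison gives the total causal effect.
Pooled: the apprenticeship track 57.2% vs the classroom track 32.8%; the apprenticeship track is higher overall.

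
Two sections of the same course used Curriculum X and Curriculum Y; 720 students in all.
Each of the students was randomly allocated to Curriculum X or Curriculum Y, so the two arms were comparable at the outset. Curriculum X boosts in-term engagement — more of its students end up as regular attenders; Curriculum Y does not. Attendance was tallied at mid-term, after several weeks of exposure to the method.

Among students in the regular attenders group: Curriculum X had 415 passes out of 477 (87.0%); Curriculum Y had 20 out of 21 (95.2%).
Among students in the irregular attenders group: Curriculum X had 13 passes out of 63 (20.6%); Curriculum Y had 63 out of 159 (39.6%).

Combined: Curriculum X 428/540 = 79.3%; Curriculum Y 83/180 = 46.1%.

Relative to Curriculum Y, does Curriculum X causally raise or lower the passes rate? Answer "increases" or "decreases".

Within every mid-term attendance level Curriculum Y has the higher rate, yet pooled Curriculum X does — Simpson's reversal.
Mid-term attendance here is a post-treatment variable shaped by the teaching method; conditioning on it would introduce bias rather than remove it. The overall comparison is the causal one.
Pooled: Curriculum X 79.3% vs Curriculum Y 46.1%; Curriculum X is higher overall.

increases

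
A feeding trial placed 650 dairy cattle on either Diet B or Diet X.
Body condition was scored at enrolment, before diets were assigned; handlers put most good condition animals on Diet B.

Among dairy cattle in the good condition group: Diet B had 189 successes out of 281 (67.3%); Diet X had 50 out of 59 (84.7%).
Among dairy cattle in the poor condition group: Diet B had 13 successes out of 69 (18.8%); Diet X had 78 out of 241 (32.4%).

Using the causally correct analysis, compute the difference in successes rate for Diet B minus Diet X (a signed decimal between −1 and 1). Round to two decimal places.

-0.16

Diet X is higher inside every starting body condition stratum but Diet B is higher in aggregate. Whether to stratify depends on how starting body condition relates to the diet.
Starting body condition satisfies the back-door criterion: it is not a descendant of the diet, and it blocks the spurious path from diet to outcome. Adjusting for it (i.e., using the within-starting body condition rates) gives the causal effect.
Adjusting over the population distribution of starting body condition: 0.523·(0.673−0.847) + 0.477·(0.188−0.324) = -0.156.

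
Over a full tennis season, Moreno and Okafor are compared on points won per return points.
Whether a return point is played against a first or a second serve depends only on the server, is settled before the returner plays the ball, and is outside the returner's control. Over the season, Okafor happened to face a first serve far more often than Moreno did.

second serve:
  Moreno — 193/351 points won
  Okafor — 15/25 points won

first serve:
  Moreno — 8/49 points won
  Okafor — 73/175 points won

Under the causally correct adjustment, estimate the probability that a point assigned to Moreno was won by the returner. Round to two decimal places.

Nothing the player does changes serve type; the imbalance is an allocation artefact. With serve type also predicting the outcome, the pooled figure is confounded, and the within-stratum comparison is the causal one.
Standardising Moreno to the population serve type mix: 0.627·193/351 + 0.373·8/49 = 0.406.

0.41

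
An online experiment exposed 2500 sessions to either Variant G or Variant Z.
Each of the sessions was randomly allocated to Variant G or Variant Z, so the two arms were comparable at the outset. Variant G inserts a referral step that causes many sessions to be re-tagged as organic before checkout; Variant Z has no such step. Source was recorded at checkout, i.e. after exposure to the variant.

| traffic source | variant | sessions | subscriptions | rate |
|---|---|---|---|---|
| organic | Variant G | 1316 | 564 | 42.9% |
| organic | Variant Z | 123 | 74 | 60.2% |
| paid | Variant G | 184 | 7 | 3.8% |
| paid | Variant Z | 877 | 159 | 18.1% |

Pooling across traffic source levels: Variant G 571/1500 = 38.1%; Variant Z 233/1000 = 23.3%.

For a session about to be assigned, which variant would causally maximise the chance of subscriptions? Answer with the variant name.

Within every traffic source level Variant Z has the higher rate, yet pooled Variant G does — Simpson's reversal.
The distribution of traffic source is itself part of what the variant does — it is an intermediate outcome. Holding it fixed would remove that part of the effect; the total effect is the pooled difference.
Pooled: Variant G 38.1% vs Variant Z 23.3%; Variant G is higher overall.

Variant G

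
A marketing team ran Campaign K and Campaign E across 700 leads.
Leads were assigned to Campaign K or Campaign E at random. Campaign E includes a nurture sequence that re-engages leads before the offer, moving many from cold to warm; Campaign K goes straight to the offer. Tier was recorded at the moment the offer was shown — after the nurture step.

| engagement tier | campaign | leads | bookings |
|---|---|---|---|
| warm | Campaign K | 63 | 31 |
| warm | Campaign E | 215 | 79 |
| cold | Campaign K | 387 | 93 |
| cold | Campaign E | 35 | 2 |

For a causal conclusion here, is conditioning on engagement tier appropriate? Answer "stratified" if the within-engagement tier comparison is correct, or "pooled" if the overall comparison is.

Engagement tier is downstream of the campaign. One should not condition on a consequence of treatment, so the overall rates are the right comparison.
Pooled: Campaign K 27.6% vs Campaign E 32.4%; Campaign E is higher overall.

pooled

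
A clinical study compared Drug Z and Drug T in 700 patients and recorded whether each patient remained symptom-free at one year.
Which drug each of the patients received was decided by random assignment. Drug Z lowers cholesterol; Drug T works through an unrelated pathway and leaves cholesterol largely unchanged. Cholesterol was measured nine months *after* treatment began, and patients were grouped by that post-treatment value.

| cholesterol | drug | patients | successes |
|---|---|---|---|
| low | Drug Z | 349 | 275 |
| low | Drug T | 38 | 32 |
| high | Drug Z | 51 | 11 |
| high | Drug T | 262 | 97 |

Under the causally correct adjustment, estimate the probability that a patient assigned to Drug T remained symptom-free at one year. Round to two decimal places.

0.43

Drug T is higher inside every cholesterol stratum but Drug Z is higher in aggregate. Whether to stratify depends on how cholesterol relates to the drug.
Cholesterol is downstream of the drug. One should not condition on a consequence of treatment, so the overall rates are the right comparison.
So P(outcome | do(Drug T)) is just the pooled rate for Drug T: 129/300 = 0.430.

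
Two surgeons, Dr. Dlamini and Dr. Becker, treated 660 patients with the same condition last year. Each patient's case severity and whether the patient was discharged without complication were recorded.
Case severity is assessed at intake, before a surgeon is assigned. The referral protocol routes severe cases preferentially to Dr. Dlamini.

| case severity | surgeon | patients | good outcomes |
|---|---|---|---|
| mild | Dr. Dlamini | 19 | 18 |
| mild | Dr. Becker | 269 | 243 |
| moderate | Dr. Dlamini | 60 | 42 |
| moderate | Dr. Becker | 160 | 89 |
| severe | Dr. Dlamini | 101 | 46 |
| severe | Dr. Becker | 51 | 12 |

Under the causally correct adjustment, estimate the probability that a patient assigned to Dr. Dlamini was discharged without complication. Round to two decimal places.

0.75

Dr. Dlamini is higher inside every case severity stratum but Dr. Becker is higher in aggregate. Whether to stratify depends on how case severity relates to the surgeon.
Case severity satisfies the back-door criterion: it is not a descendant of the surgeon, and it blocks the spurious path from surgeon to outcome. Adjusting for it (i.e., using the within-case severity rates) gives the causal effect.
Standardising Dr. Dlamini to the population case severity mix: 0.436·18/19 + 0.333·42/60 + 0.230·46/101 = 0.752.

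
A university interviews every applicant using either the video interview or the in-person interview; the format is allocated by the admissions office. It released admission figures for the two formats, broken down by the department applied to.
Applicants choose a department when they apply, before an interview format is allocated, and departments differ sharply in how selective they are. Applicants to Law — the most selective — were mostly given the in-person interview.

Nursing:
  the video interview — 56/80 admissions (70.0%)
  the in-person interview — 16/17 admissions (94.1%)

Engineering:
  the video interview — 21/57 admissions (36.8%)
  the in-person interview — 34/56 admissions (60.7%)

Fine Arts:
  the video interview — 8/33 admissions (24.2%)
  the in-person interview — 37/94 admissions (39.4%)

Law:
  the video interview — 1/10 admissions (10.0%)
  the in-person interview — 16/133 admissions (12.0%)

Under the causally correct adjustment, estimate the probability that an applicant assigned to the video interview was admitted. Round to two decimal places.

Department satisfies the back-door criterion: it is not a descendant of the interview format, and it blocks the spurious path from interview format to outcome. Adjusting for it (i.e., using the within-department rates) gives the causal effect.
Standardising the video interview to the population department mix: 0.202·56/80 + 0.235·21/57 + 0.265·8/33 + 0.298·1/10 = 0.322.

0.32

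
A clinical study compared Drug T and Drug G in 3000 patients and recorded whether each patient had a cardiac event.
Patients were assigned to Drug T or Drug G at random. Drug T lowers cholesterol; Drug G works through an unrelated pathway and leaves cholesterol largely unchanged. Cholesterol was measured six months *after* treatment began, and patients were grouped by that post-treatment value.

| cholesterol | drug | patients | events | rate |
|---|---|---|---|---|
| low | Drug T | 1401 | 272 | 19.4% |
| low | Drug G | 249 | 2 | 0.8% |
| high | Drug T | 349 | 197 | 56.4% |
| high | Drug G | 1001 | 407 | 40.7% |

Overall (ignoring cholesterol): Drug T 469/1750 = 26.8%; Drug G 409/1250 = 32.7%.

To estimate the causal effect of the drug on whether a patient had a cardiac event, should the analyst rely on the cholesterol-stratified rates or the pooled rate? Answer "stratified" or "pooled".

pooled

Cholesterol is downstream of the drug. One should not condition on a consequence of treatment, so the overall rates are the right comparison.
Pooled: Drug T 26.8% vs Drug G 32.7%; Drug T is lower overall.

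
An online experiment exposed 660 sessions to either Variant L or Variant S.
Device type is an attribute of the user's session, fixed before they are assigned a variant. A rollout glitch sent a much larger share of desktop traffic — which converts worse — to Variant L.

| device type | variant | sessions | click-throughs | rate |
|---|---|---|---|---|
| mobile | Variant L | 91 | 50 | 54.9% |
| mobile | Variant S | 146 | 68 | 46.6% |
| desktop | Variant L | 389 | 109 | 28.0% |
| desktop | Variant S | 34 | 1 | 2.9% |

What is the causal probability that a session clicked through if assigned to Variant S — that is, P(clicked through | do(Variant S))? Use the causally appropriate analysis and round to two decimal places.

The device type-specific comparison favours Variant L throughout, but the pooled figures favour Variant S. The question is whether to condition on device type.
Device type satisfies the back-door criterion: it is not a descendant of the variant, and it blocks the spurious path from variant to outcome. Adjusting for it (i.e., using the within-device type rates) gives the causal effect.
Standardising Variant S to the population device type mix: 0.359·68/146 + 0.641·1/34 = 0.186.

0.19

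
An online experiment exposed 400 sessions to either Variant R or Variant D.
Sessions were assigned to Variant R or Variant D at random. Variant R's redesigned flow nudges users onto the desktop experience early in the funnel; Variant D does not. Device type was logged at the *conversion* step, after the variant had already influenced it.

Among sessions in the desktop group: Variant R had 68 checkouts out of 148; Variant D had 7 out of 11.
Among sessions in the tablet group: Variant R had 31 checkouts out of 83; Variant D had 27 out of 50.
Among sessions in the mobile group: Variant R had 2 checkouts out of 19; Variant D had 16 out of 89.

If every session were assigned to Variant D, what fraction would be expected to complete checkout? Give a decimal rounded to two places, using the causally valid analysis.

Device type lies on the pathway variant → device type → outcome, so adjusting for it blocks the indirect effect. For the total causal effect of variant, use the unadjusted pooled rates.
So P(outcome | do(Variant D)) is just the pooled rate for Variant D: 50/150 = 0.333.

0.33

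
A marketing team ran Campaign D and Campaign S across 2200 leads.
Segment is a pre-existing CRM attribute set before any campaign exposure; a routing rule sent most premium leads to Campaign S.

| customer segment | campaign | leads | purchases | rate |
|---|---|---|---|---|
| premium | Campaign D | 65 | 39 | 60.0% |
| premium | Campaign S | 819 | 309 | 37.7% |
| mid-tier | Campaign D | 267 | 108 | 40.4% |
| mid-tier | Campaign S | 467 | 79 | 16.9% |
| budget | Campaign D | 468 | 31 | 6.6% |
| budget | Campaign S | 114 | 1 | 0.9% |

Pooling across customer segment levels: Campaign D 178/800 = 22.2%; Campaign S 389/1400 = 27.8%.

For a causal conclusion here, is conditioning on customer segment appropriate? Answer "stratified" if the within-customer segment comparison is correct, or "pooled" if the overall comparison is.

Within every customer segment level Campaign D has the higher rate, yet pooled Campaign S does — Simpson's reversal.
The imbalance in customer segment arose from how leads were allocated, not from anything the campaign did; and customer segment independently affects the outcome. The pooled gap is confounded — condition on customer segment.
Within each level — premium: 60.0% vs 37.7%; mid-tier: 40.4% vs 16.9%; budget: 6.6% vs 0.9% — Campaign D is higher every time.

stratified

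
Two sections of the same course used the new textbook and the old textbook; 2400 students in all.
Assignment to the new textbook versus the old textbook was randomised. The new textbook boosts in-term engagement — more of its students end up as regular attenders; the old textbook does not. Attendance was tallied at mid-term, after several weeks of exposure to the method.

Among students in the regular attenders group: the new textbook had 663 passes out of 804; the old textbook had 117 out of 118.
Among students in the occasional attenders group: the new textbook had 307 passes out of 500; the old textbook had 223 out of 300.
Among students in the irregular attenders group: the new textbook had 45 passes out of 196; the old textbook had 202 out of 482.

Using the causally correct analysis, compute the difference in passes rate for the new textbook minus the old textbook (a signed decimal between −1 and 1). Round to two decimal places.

Mid-term attendance lies on the pathway teaching method → mid-term attendance → outcome, so adjusting for it blocks the indirect effect. For the total causal effect of teaching method, use the unadjusted pooled rates.
The causal difference is the pooled difference: 0.677 − 0.602 = +0.074.

+0.07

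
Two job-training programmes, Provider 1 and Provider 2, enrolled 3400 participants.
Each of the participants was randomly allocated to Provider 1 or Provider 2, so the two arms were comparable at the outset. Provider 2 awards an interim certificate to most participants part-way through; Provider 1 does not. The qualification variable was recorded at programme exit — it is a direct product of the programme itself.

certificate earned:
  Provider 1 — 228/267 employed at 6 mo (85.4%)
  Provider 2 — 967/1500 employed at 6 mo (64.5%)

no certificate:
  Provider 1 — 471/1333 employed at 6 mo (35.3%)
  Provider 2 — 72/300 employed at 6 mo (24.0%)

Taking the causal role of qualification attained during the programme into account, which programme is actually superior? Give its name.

Within every qualification attained during the programme level Provider 1 has the higher rate, yet pooled Provider 2 does — Simpson's reversal.
Qualification attained during the programme here is a post-treatment variable shaped by the programme; conditioning on it would introduce bias rather than remove it. The overall comparison is the causal one.
Pooled: Provider 1 43.7% vs Provider 2 57.7%; Provider 2 is higher overall.

Provider 2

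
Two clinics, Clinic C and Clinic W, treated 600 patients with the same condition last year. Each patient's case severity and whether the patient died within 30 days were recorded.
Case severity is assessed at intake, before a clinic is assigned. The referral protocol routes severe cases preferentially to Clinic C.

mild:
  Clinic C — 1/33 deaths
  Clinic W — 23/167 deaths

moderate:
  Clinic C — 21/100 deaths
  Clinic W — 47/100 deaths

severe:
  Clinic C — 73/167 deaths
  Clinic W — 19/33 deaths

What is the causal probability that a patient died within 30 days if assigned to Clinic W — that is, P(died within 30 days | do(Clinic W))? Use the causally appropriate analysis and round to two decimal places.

0.39

The stratified and pooled comparisons disagree (Clinic C wins within each case severity; Clinic W wins overall), so the answer turns on the causal role of case severity.
Case severity is set before the clinic has any effect — it is not caused by the clinic — and it independently drives the outcome. That makes it a confounder, so the causal comparison is within case severity levels.
Standardising Clinic W to the population case severity mix: 0.333·23/167 + 0.333·47/100 + 0.333·19/33 = 0.394.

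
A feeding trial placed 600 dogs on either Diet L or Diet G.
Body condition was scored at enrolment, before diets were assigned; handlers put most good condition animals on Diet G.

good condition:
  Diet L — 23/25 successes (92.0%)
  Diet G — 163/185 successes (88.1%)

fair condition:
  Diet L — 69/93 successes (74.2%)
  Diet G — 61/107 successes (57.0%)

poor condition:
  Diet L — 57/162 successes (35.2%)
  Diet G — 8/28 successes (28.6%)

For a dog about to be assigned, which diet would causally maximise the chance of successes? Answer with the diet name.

Diet L

Starting body condition satisfies the back-door criterion: it is not a descendant of the diet, and it blocks the spurious path from diet to outcome. Adjusting for it (i.e., using the within-starting body condition rates) gives the causal effect.
Within each level — good condition: 92.0% vs 88.1%; fair condition: 74.2% vs 57.0%; poor condition: 35.2% vs 28.6% — Diet L is higher every time.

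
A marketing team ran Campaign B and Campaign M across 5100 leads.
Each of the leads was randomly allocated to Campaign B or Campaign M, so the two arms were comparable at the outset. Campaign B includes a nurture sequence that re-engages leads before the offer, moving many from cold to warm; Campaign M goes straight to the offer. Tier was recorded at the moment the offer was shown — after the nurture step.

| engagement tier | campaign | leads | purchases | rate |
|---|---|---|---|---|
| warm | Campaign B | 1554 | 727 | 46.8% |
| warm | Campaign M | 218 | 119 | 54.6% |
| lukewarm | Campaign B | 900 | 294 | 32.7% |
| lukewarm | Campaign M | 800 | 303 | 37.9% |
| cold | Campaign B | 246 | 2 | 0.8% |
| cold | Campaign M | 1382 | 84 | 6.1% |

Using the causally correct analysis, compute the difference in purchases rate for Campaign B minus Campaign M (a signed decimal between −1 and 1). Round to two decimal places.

Engagement tier lies on the pathway campaign → engagement tier → outcome, so adjusting for it blocks the indirect effect. For the total causal effect of campaign, use the unadjusted pooled rates.
The causal difference is the pooled difference: 0.379 − 0.211 = +0.168.

+0.17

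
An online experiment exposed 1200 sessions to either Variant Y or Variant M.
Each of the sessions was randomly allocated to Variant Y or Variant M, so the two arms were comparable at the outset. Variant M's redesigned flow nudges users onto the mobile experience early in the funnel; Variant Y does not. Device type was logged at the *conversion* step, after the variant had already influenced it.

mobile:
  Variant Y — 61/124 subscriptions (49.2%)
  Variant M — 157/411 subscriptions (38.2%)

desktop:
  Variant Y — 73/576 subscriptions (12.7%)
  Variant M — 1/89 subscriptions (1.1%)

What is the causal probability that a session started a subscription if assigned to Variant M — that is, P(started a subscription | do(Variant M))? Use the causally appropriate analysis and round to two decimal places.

The device type-specific comparison favours Variant Y throughout, but the pooled figures favour Variant M. The question is whether to condition on device type.
The distribution of device type is itself part of what the variant does — it is an intermediate outcome. Holding it fixed would remove that part of the effect; the total effect is the pooled difference.
So P(outcome | do(Variant M)) is just the pooled rate for Variant M: 158/500 = 0.316.

0.32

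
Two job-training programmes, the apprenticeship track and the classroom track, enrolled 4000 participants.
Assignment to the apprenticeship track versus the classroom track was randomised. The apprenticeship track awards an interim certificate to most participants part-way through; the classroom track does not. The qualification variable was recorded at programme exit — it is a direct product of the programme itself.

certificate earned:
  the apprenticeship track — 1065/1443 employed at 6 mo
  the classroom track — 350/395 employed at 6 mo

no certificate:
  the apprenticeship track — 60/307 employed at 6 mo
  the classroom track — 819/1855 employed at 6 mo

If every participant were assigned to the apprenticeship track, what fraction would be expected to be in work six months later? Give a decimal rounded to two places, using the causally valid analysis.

Qualification attained during the programme is recorded after the programme and is itself shifted by it — it sits on the causal path from programme to outcome. Conditioning on a mediator would strip out part of the effect we want; the pooled comparison gives the total causal effect.
So P(outcome | do(the apprenticeship track)) is just the pooled rate for the apprenticeship track: 1125/1750 = 0.643.

0.64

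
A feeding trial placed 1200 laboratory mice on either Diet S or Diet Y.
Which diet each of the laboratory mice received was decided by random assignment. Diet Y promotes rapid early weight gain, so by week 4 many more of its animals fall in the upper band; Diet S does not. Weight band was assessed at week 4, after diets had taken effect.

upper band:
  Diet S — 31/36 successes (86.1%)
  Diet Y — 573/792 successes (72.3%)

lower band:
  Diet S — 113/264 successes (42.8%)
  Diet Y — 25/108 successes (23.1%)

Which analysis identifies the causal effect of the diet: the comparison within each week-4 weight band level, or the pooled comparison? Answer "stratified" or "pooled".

The stratified and pooled comparisons disagree (Diet S wins within each week-4 weight band; Diet Y wins overall), so the answer turns on the causal role of week-4 weight band.
Week-4 weight band here is a post-treatment variable shaped by the diet; conditioning on it would introduce bias rather than remove it. The overall comparison is the causal one.
Pooled: Diet S 48.0% vs Diet Y 66.4%; Diet Y is higher overall.

pooled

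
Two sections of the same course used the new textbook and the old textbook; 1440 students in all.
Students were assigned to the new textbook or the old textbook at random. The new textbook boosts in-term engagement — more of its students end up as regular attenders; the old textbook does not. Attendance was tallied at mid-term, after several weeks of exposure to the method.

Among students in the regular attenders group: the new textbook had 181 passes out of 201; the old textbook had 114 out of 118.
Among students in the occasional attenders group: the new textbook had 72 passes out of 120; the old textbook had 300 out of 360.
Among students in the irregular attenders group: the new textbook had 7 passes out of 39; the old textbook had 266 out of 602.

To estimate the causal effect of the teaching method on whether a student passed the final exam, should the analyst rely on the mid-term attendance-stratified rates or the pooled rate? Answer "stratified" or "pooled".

pooled

Mid-term attendance is recorded after the teaching method and is itself shifted by it — it sits on the causal path from teaching method to outcome. Conditioning on a mediator would strip out part of the effect we want; the pooled comparison gives the total causal effect.
Pooled: the new textbook 72.2% vs the old textbook 63.0%; the new textbook is higher overall.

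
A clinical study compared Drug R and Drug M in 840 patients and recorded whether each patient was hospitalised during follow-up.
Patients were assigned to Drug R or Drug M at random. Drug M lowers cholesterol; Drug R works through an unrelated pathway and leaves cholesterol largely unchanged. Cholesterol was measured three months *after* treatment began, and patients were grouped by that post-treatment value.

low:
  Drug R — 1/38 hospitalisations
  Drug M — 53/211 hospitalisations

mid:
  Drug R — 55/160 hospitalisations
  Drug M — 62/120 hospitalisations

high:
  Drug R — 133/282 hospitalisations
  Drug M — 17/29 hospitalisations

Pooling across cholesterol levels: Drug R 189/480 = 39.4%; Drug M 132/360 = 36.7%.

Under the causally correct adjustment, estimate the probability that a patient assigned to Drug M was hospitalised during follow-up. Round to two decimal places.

0.37

Stratifying would compare drugs among patients the drugs themselves sorted into cholesterol groups — a form of selection on an intermediate. The unconditioned pooled rates give the total causal effect.
So P(outcome | do(Drug M)) is just the pooled rate for Drug M: 132/360 = 0.367.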